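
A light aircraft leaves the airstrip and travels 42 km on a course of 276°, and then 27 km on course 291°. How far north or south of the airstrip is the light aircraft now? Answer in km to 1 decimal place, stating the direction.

14.1 km north

Leg 1 (276°, 42 km): east 42 sin 276° = -41.77, north 42 cos 276° = 4.39
Leg 2 (291°, 27 km): east 27 sin 291° = -25.21, north 27 cos 291° = 9.68
Net north component: 14.07 km.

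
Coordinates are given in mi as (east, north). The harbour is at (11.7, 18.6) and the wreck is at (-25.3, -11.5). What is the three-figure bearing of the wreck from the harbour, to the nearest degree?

Δeast = -25.3 − 11.7 = -37.00; Δnorth = -11.5 − 18.6 = -30.10.
Bearing = atan2(Δeast, Δnorth) mod 360° = 230.87° ≈ 231°.

231°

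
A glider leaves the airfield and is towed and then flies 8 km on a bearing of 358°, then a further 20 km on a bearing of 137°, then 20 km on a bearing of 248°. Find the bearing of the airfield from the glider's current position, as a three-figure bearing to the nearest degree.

020°

Leg 1 (358°, 8 km): east 8 sin 358° = -0.28, north 8 cos 358° = 8.00
Leg 2 (137°, 20 km): east 20 sin 137° = 13.64, north 20 cos 137° = -14.63
Leg 3 (248°, 20 km): east 20 sin 248° = -18.54, north 20 cos 248° = -7.49
Net displacement: -5.18 east, -14.12 north. Direction back to start is (5.18, 14.12): bearing = atan2(5.18, 14.12) mod 360° = 20.15° ≈ 020°.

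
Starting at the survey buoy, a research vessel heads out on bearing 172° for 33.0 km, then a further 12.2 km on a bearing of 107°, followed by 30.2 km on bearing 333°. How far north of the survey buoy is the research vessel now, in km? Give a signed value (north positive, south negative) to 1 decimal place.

-9.3 km

Leg 1 (172°, 33.0 km): east 33.0 sin 172° = 4.59, north 33.0 cos 172° = -32.68
Leg 2 (107°, 12.2 km): east 12.2 sin 107° = 11.67, north 12.2 cos 107° = -3.57
Leg 3 (333°, 30.2 km): east 30.2 sin 333° = -13.71, north 30.2 cos 333° = 26.91
Net north component: -9.34 km.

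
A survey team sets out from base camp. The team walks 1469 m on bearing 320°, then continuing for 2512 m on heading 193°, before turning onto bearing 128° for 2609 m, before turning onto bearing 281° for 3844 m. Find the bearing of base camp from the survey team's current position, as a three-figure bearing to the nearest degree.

056°

Leg 1 (320°, 1469 m): east 1469 sin 320° = -944.25, north 1469 cos 320° = 1125.32
Leg 2 (193°, 2512 m): east 2512 sin 193° = -565.08, north 2512 cos 193° = -2447.62
Leg 3 (128°, 2609 m): east 2609 sin 128° = 2055.92, north 2609 cos 128° = -1606.26
Leg 4 (281°, 3844 m): east 3844 sin 281° = -3773.37, north 3844 cos 281° = 733.47
Net displacement: -3226.79 east, -2195.09 north. Direction back to start is (3226.79, 2195.09): bearing = atan2(3226.79, 2195.09) mod 360° = 55.77° ≈ 056°.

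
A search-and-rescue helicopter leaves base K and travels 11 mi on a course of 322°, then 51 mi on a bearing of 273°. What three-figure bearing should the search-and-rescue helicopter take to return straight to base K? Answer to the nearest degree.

101°

Leg 1 (322°, 11 mi): east 11 sin 322° = -6.77, north 11 cos 322° = 8.67
Leg 2 (273°, 51 mi): east 51 sin 273° = -50.93, north 51 cos 273° = 2.67
Net displacement: -57.70 east, 11.34 north. Direction back to start is (57.70, -11.34): bearing = atan2(57.70, -11.34) mod 360° = 101.12° ≈ 101°.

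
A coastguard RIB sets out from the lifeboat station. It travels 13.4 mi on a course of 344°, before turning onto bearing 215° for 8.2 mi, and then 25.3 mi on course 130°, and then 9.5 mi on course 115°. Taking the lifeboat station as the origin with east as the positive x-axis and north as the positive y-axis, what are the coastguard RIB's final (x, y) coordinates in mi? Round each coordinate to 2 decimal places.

(19.59, -14.11)

Leg 1 (344°, 13.4 mi): east 13.4 sin 344° = -3.69, north 13.4 cos 344° = 12.88
Leg 2 (215°, 8.2 mi): east 8.2 sin 215° = -4.70, north 8.2 cos 215° = -6.72
Leg 3 (130°, 25.3 mi): east 25.3 sin 130° = 19.38, north 25.3 cos 130° = -16.26
Leg 4 (115°, 9.5 mi): east 9.5 sin 115° = 8.61, north 9.5 cos 115° = -4.01
Summing: 19.59 mi east, -14.11 mi north → (19.59, -14.11).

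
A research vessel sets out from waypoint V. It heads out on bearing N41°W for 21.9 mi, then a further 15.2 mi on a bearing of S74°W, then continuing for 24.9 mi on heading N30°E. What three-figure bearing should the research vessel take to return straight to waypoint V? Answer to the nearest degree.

154°

Leg 1 (N41°W, 21.9 mi): east 21.9 sin 319° = -14.37, north 21.9 cos 319° = 16.53
Leg 2 (S74°W, 15.2 mi): east 15.2 sin 254° = -14.61, north 15.2 cos 254° = -4.19
Leg 3 (N30°E, 24.9 mi): east 24.9 sin 30° = 12.45, north 24.9 cos 30° = 21.56
Net displacement: -16.53 east, 33.90 north. Direction back to start is (16.53, -33.90): bearing = atan2(16.53, -33.90) mod 360° = 154.01° ≈ 154°.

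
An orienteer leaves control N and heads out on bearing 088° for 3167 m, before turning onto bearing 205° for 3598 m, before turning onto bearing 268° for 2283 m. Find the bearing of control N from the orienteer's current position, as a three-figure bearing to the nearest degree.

011°

Leg 1 (088°, 3167 m): east 3167 sin 88° = 3165.07, north 3167 cos 88° = 110.53
Leg 2 (205°, 3598 m): east 3598 sin 205° = -1520.58, north 3598 cos 205° = -3260.90
Leg 3 (268°, 2283 m): east 2283 sin 268° = -2281.61, north 2283 cos 268° = -79.68
Net displacement: -637.12 east, -3230.04 north. Direction back to start is (637.12, 3230.04): bearing = atan2(637.12, 3230.04) mod 360° = 11.16° ≈ 011°.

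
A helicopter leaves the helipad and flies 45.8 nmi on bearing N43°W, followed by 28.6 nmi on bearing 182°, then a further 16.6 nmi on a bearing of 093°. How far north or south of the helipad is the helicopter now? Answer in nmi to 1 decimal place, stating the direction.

4.0 nmi north

Leg 1 (N43°W, 45.8 nmi): east 45.8 sin 317° = -31.24, north 45.8 cos 317° = 33.50
Leg 2 (182°, 28.6 nmi): east 28.6 sin 182° = -1.00, north 28.6 cos 182° = -28.58
Leg 3 (093°, 16.6 nmi): east 16.6 sin 93° = 16.58, north 16.6 cos 93° = -0.87
Net north component: 4.04 nmi.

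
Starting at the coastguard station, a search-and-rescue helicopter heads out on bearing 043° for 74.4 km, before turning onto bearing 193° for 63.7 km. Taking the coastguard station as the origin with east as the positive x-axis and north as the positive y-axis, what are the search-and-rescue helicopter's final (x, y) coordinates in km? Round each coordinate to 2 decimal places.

(36.41, -7.65)

Leg 1 (043°, 74.4 km): east 74.4 sin 43° = 50.74, north 74.4 cos 43° = 54.41
Leg 2 (193°, 63.7 km): east 63.7 sin 193° = -14.33, north 63.7 cos 193° = -62.07
Summing: 36.41 km east, -7.65 km north → (36.41, -7.65).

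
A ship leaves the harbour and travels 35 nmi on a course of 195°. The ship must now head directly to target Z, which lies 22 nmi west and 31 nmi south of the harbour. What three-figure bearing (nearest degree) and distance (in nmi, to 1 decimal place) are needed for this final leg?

282°, 13.2 nmi

Leg 1 (195°, 35 nmi): east 35 sin 195° = -9.06, north 35 cos 195° = -33.81
Current position: (-9.06, -33.81). Target: (-22, -31). Remaining: Δeast = -12.94, Δnorth = 2.81.
Bearing = atan2(-12.94, 2.81) mod 360° = 282.24°; distance = √((-12.94)² + (2.81)²) = 13.242 nmi.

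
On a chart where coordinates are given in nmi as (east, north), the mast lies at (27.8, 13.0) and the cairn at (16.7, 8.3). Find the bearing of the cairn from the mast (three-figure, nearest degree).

Δeast = 16.7 − 27.8 = -11.10; Δnorth = 8.3 − 13.0 = -4.70.
Bearing = atan2(Δeast, Δnorth) mod 360° = 247.05° ≈ 247°.

247°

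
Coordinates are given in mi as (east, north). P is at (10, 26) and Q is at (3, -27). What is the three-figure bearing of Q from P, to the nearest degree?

188°

Δeast = 3 − 10 = -7.00; Δnorth = -27 − 26 = -53.00.
Bearing = atan2(Δeast, Δnorth) mod 360° = 187.52° ≈ 188°.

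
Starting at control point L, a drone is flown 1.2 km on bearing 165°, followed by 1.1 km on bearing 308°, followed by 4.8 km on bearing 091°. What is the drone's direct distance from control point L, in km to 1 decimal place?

4.3 km

Leg 1 (165°, 1.2 km): east 1.2 sin 165° = 0.31, north 1.2 cos 165° = -1.16
Leg 2 (308°, 1.1 km): east 1.1 sin 308° = -0.87, north 1.1 cos 308° = 0.68
Leg 3 (091°, 4.8 km): east 4.8 sin 91° = 4.80, north 4.8 cos 91° = -0.08
Net: 4.24 east, -0.57 north. Distance = √((4.24)² + (-0.57)²) = 4.281 km.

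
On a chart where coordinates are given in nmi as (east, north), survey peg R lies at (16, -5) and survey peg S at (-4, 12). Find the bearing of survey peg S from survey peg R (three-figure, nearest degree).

Δeast = -4 − 16 = -20.00; Δnorth = 12 − -5 = 17.00.
Bearing = atan2(Δeast, Δnorth) mod 360° = 310.36° ≈ 310°.

310°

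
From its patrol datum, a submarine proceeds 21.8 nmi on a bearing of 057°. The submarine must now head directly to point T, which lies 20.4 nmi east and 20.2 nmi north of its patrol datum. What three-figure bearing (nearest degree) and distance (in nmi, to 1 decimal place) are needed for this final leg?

Leg 1 (057°, 21.8 nmi): east 21.8 sin 57° = 18.28, north 21.8 cos 57° = 11.87
Current position: (18.28, 11.87). Target: (20.4, 20.2). Remaining: Δeast = 2.12, Δnorth = 8.33.
Bearing = atan2(2.12, 8.33) mod 360° = 14.26°; distance = √((2.12)² + (8.33)²) = 8.592 nmi.

014°, 8.6 nmi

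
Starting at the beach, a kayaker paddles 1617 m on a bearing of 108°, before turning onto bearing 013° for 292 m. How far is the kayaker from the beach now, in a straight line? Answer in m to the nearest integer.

Leg 1 (108°, 1617 m): east 1617 sin 108° = 1537.86, north 1617 cos 108° = -499.68
Leg 2 (013°, 292 m): east 292 sin 13° = 65.69, north 292 cos 13° = 284.52
Net: 1603.54 east, -215.16 north. Distance = √((1603.54)² + (-215.16)²) = 1617.915 m.

1618 m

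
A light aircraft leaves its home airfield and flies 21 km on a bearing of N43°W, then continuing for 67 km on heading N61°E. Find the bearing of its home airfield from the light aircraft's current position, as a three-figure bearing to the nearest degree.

223°

Leg 1 (N43°W, 21 km): east 21 sin 317° = -14.32, north 21 cos 317° = 15.36
Leg 2 (N61°E, 67 km): east 67 sin 61° = 58.60, north 67 cos 61° = 32.48
Net displacement: 44.28 east, 47.84 north. Direction back to start is (-44.28, -47.84): bearing = atan2(-44.28, -47.84) mod 360° = 222.78° ≈ 223°.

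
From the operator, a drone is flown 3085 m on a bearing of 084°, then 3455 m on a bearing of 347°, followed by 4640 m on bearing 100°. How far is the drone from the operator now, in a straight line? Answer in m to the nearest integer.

Leg 1 (084°, 3085 m): east 3085 sin 84° = 3068.10, north 3085 cos 84° = 322.47
Leg 2 (347°, 3455 m): east 3455 sin 347° = -777.21, north 3455 cos 347° = 3366.45
Leg 3 (100°, 4640 m): east 4640 sin 100° = 4569.51, north 4640 cos 100° = -805.73
Net: 6860.40 east, 2883.19 north. Distance = √((6860.40)² + (2883.19)²) = 7441.634 m.

7442 m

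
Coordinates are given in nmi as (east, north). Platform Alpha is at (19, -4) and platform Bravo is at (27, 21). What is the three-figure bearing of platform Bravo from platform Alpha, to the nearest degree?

018°

Δeast = 27 − 19 = 8.00; Δnorth = 21 − -4 = 25.00.
Bearing = atan2(Δeast, Δnorth) mod 360° = 17.74° ≈ 018°.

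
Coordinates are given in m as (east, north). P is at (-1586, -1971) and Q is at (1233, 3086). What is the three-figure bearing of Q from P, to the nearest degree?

029°

Δeast = 1233 − -1586 = 2819.00; Δnorth = 3086 − -1971 = 5057.00.
Bearing = atan2(Δeast, Δnorth) mod 360° = 29.14° ≈ 029°.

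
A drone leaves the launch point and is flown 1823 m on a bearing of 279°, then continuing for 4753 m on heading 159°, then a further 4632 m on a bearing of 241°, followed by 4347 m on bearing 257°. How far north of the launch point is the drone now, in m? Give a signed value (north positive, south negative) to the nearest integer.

-7376 m

Leg 1 (279°, 1823 m): east 1823 sin 279° = -1800.56, north 1823 cos 279° = 285.18
Leg 2 (159°, 4753 m): east 4753 sin 159° = 1703.32, north 4753 cos 159° = -4437.31
Leg 3 (241°, 4632 m): east 4632 sin 241° = -4051.24, north 4632 cos 241° = -2245.64
Leg 4 (257°, 4347 m): east 4347 sin 257° = -4235.59, north 4347 cos 257° = -977.86
Net north component: -7375.63 m.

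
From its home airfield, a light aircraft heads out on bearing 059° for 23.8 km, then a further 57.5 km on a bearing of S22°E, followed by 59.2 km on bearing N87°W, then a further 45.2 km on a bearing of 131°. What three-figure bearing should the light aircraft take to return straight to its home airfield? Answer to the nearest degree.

Leg 1 (059°, 23.8 km): east 23.8 sin 59° = 20.40, north 23.8 cos 59° = 12.26
Leg 2 (S22°E, 57.5 km): east 57.5 sin 158° = 21.54, north 57.5 cos 158° = -53.31
Leg 3 (N87°W, 59.2 km): east 59.2 sin 273° = -59.12, north 59.2 cos 273° = 3.10
Leg 4 (131°, 45.2 km): east 45.2 sin 131° = 34.11, north 45.2 cos 131° = -29.65
Net displacement: 16.93 east, -67.61 north. Direction back to start is (-16.93, 67.61): bearing = atan2(-16.93, 67.61) mod 360° = 345.94° ≈ 346°.

346°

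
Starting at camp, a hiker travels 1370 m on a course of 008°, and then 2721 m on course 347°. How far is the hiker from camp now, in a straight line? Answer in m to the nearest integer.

4030 m

Leg 1 (008°, 1370 m): east 1370 sin 8° = 190.67, north 1370 cos 8° = 1356.67
Leg 2 (347°, 2721 m): east 2721 sin 347° = -612.09, north 2721 cos 347° = 2651.26
Net: -421.42 east, 4007.93 north. Distance = √((-421.42)² + (4007.93)²) = 4030.023 m.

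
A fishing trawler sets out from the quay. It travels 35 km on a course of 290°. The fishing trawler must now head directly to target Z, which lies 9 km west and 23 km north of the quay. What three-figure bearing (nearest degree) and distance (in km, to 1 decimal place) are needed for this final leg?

Leg 1 (290°, 35 km): east 35 sin 290° = -32.89, north 35 cos 290° = 11.97
Current position: (-32.89, 11.97). Target: (-9, 23). Remaining: Δeast = 23.89, Δnorth = 11.03.
Bearing = atan2(23.89, 11.03) mod 360° = 65.22°; distance = √((23.89)² + (11.03)²) = 26.312 km.

065°, 26.3 km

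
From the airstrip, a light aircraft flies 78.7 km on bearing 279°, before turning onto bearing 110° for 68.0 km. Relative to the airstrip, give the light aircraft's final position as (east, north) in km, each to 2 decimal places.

(-13.83, -10.95)

Leg 1 (279°, 78.7 km): east 78.7 sin 279° = -77.73, north 78.7 cos 279° = 12.31
Leg 2 (110°, 68.0 km): east 68.0 sin 110° = 63.90, north 68.0 cos 110° = -23.26
Summing: -13.83 km east, -10.95 km north → (-13.83, -10.95).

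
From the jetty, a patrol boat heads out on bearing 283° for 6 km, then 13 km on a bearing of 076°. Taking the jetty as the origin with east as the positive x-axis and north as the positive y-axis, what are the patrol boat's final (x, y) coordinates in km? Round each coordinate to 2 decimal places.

Leg 1 (283°, 6 km): east 6 sin 283° = -5.85, north 6 cos 283° = 1.35
Leg 2 (076°, 13 km): east 13 sin 76° = 12.61, north 13 cos 76° = 3.14
Summing: 6.77 km east, 4.49 km north → (6.77, 4.49).

(6.77, 4.49)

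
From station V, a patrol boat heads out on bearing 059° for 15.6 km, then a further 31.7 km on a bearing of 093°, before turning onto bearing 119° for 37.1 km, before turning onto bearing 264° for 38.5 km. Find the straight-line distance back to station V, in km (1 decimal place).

42.2 km

Leg 1 (059°, 15.6 km): east 15.6 sin 59° = 13.37, north 15.6 cos 59° = 8.03
Leg 2 (093°, 31.7 km): east 31.7 sin 93° = 31.66, north 31.7 cos 93° = -1.66
Leg 3 (119°, 37.1 km): east 37.1 sin 119° = 32.45, north 37.1 cos 119° = -17.99
Leg 4 (264°, 38.5 km): east 38.5 sin 264° = -38.29, north 38.5 cos 264° = -4.02
Net: 39.19 east, -15.64 north. Distance = √((39.19)² + (-15.64)²) = 42.192 km.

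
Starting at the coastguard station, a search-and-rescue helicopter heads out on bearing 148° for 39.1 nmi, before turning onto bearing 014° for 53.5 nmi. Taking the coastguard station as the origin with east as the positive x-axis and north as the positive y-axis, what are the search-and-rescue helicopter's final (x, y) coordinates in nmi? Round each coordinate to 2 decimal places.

Leg 1 (148°, 39.1 nmi): east 39.1 sin 148° = 20.72, north 39.1 cos 148° = -33.16
Leg 2 (014°, 53.5 nmi): east 53.5 sin 14° = 12.94, north 53.5 cos 14° = 51.91
Summing: 33.66 nmi east, 18.75 nmi north → (33.66, 18.75).

(33.66, 18.75)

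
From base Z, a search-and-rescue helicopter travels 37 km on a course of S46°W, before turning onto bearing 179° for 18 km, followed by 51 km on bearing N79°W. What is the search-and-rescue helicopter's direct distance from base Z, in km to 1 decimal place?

Leg 1 (S46°W, 37 km): east 37 sin 226° = -26.62, north 37 cos 226° = -25.70
Leg 2 (179°, 18 km): east 18 sin 179° = 0.31, north 18 cos 179° = -18.00
Leg 3 (N79°W, 51 km): east 51 sin 281° = -50.06, north 51 cos 281° = 9.73
Net: -76.36 east, -33.97 north. Distance = √((-76.36)² + (-33.97)²) = 83.579 km.

83.6 km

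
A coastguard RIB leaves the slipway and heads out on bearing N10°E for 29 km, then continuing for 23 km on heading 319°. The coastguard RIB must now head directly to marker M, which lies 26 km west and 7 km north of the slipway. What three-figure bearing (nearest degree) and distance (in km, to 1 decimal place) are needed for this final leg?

202°, 42.1 km

Leg 1 (N10°E, 29 km): east 29 sin 10° = 5.04, north 29 cos 10° = 28.56
Leg 2 (319°, 23 km): east 23 sin 319° = -15.09, north 23 cos 319° = 17.36
Current position: (-10.05, 45.92). Target: (-26, 7). Remaining: Δeast = -15.95, Δnorth = -38.92.
Bearing = atan2(-15.95, -38.92) mod 360° = 202.28°; distance = √((-15.95)² + (-38.92)²) = 42.058 km.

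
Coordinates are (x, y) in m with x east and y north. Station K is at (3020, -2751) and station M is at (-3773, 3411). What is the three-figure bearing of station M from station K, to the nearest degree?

Δeast = -3773 − 3020 = -6793.00; Δnorth = 3411 − -2751 = 6162.00.
Bearing = atan2(Δeast, Δnorth) mod 360° = 312.21° ≈ 312°.

312°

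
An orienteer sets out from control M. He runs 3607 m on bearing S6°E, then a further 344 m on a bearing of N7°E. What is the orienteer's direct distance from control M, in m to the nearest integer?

3273 m

Leg 1 (S6°E, 3607 m): east 3607 sin 174° = 377.03, north 3607 cos 174° = -3587.24
Leg 2 (N7°E, 344 m): east 344 sin 7° = 41.92, north 344 cos 7° = 341.44
Net: 418.96 east, -3245.80 north. Distance = √((418.96)² + (-3245.80)²) = 3272.732 m.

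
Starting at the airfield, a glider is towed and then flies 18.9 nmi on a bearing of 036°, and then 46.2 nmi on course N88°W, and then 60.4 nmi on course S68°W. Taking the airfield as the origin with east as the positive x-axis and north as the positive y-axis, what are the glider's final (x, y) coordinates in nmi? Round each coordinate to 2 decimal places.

(-91.06, -5.72)

Leg 1 (036°, 18.9 nmi): east 18.9 sin 36° = 11.11, north 18.9 cos 36° = 15.29
Leg 2 (N88°W, 46.2 nmi): east 46.2 sin 272° = -46.17, north 46.2 cos 272° = 1.61
Leg 3 (S68°W, 60.4 nmi): east 60.4 sin 248° = -56.00, north 60.4 cos 248° = -22.63
Summing: -91.06 nmi east, -5.72 nmi north → (-91.06, -5.72).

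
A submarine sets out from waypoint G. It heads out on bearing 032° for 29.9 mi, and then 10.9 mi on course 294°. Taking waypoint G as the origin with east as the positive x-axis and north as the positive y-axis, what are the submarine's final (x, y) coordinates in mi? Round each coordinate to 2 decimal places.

(5.89, 29.79)

Leg 1 (032°, 29.9 mi): east 29.9 sin 32° = 15.84, north 29.9 cos 32° = 25.36
Leg 2 (294°, 10.9 mi): east 10.9 sin 294° = -9.96, north 10.9 cos 294° = 4.43
Summing: 5.89 mi east, 29.79 mi north → (5.89, 29.79).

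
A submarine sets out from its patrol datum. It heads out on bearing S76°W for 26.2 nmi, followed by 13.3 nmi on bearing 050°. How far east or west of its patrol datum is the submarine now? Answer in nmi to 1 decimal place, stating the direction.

Leg 1 (S76°W, 26.2 nmi): east 26.2 sin 256° = -25.42, north 26.2 cos 256° = -6.34
Leg 2 (050°, 13.3 nmi): east 13.3 sin 50° = 10.19, north 13.3 cos 50° = 8.55
Net east component: -15.23 nmi.

15.2 nmi west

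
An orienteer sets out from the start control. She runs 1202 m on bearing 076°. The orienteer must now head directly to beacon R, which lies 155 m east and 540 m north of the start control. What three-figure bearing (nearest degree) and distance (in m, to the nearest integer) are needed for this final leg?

Leg 1 (076°, 1202 m): east 1202 sin 76° = 1166.30, north 1202 cos 76° = 290.79
Current position: (1166.30, 290.79). Target: (155, 540). Remaining: Δeast = -1011.30, Δnorth = 249.21.
Bearing = atan2(-1011.30, 249.21) mod 360° = 283.84°; distance = √((-1011.30)² + (249.21)²) = 1041.549 m.

284°, 1042 m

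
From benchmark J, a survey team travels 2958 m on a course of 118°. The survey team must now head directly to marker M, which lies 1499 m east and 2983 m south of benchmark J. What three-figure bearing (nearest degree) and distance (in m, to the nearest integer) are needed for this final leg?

Leg 1 (118°, 2958 m): east 2958 sin 118° = 2611.76, north 2958 cos 118° = -1388.70
Current position: (2611.76, -1388.70). Target: (1499, -2983). Remaining: Δeast = -1112.76, Δnorth = -1594.30.
Bearing = atan2(-1112.76, -1594.30) mod 360° = 214.91°; distance = √((-1112.76)² + (-1594.30)²) = 1944.231 m.

215°, 1944 m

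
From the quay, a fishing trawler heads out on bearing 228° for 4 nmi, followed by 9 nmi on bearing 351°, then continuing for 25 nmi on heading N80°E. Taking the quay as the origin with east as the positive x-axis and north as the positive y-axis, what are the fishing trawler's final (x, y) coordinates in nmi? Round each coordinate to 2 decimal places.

Leg 1 (228°, 4 nmi): east 4 sin 228° = -2.97, north 4 cos 228° = -2.68
Leg 2 (351°, 9 nmi): east 9 sin 351° = -1.41, north 9 cos 351° = 8.89
Leg 3 (N80°E, 25 nmi): east 25 sin 80° = 24.62, north 25 cos 80° = 4.34
Summing: 20.24 nmi east, 10.55 nmi north → (20.24, 10.55).

(20.24, 10.55)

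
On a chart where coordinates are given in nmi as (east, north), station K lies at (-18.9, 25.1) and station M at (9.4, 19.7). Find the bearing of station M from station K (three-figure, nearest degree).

Δeast = 9.4 − -18.9 = 28.30; Δnorth = 19.7 − 25.1 = -5.40.
Bearing = atan2(Δeast, Δnorth) mod 360° = 100.80° ≈ 101°.

101°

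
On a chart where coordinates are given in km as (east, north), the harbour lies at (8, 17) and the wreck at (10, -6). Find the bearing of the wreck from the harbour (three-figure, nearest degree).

175°

Δeast = 10 − 8 = 2.00; Δnorth = -6 − 17 = -23.00.
Bearing = atan2(Δeast, Δnorth) mod 360° = 175.03° ≈ 175°.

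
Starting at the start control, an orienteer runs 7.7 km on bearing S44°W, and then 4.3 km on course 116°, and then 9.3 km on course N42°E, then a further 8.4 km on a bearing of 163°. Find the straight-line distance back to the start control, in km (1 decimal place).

11.2 km

Leg 1 (S44°W, 7.7 km): east 7.7 sin 224° = -5.35, north 7.7 cos 224° = -5.54
Leg 2 (116°, 4.3 km): east 4.3 sin 116° = 3.86, north 4.3 cos 116° = -1.88
Leg 3 (N42°E, 9.3 km): east 9.3 sin 42° = 6.22, north 9.3 cos 42° = 6.91
Leg 4 (163°, 8.4 km): east 8.4 sin 163° = 2.46, north 8.4 cos 163° = -8.03
Net: 7.19 east, -8.55 north. Distance = √((7.19)² + (-8.55)²) = 11.171 km.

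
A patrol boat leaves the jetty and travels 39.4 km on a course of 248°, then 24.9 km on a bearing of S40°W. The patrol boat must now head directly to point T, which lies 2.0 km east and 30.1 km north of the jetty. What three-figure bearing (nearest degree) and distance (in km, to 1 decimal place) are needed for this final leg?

Leg 1 (248°, 39.4 km): east 39.4 sin 248° = -36.53, north 39.4 cos 248° = -14.76
Leg 2 (S40°W, 24.9 km): east 24.9 sin 220° = -16.01, north 24.9 cos 220° = -19.07
Current position: (-52.54, -33.83). Target: (2.0, 30.1). Remaining: Δeast = 54.54, Δnorth = 63.93.
Bearing = atan2(54.54, 63.93) mod 360° = 40.46°; distance = √((54.54)² + (63.93)²) = 84.034 km.

040°, 84.0 km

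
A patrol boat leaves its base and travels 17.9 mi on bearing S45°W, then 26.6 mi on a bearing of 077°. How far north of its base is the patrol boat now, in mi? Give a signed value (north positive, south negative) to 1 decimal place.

Leg 1 (S45°W, 17.9 mi): east 17.9 sin 225° = -12.66, north 17.9 cos 225° = -12.66
Leg 2 (077°, 26.6 mi): east 26.6 sin 77° = 25.92, north 26.6 cos 77° = 5.98
Net north component: -6.67 mi.

-6.7 mi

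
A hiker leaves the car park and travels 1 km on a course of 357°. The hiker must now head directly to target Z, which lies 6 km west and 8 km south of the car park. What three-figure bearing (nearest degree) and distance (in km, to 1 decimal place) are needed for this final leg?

213°, 10.8 km

Leg 1 (357°, 1 km): east 1 sin 357° = -0.05, north 1 cos 357° = 1.00
Current position: (-0.05, 1.00). Target: (-6, -8). Remaining: Δeast = -5.95, Δnorth = -9.00.
Bearing = atan2(-5.95, -9.00) mod 360° = 213.46°; distance = √((-5.95)² + (-9.00)²) = 10.787 km.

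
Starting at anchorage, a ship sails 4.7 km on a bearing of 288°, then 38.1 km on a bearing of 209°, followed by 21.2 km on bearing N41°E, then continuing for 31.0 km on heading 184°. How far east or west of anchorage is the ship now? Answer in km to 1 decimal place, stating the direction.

Leg 1 (288°, 4.7 km): east 4.7 sin 288° = -4.47, north 4.7 cos 288° = 1.45
Leg 2 (209°, 38.1 km): east 38.1 sin 209° = -18.47, north 38.1 cos 209° = -33.32
Leg 3 (N41°E, 21.2 km): east 21.2 sin 41° = 13.91, north 21.2 cos 41° = 16.00
Leg 4 (184°, 31.0 km): east 31.0 sin 184° = -2.16, north 31.0 cos 184° = -30.92
Net east component: -11.20 km.

11.2 km west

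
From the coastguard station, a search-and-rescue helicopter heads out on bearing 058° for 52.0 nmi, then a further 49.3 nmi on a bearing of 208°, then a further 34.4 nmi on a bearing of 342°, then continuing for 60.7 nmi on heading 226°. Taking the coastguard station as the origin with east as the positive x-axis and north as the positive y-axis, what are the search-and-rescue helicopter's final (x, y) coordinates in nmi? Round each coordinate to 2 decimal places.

Leg 1 (058°, 52.0 nmi): east 52.0 sin 58° = 44.10, north 52.0 cos 58° = 27.56
Leg 2 (208°, 49.3 nmi): east 49.3 sin 208° = -23.14, north 49.3 cos 208° = -43.53
Leg 3 (342°, 34.4 nmi): east 34.4 sin 342° = -10.63, north 34.4 cos 342° = 32.72
Leg 4 (226°, 60.7 nmi): east 60.7 sin 226° = -43.66, north 60.7 cos 226° = -42.17
Summing: -33.34 nmi east, -25.42 nmi north → (-33.34, -25.42).

(-33.34, -25.42)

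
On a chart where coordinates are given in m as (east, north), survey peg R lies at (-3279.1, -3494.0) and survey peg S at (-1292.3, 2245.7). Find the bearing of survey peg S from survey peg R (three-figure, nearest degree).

019°

Δeast = -1292.3 − -3279.1 = 1986.80; Δnorth = 2245.7 − -3494.0 = 5739.70.
Bearing = atan2(Δeast, Δnorth) mod 360° = 19.09° ≈ 019°.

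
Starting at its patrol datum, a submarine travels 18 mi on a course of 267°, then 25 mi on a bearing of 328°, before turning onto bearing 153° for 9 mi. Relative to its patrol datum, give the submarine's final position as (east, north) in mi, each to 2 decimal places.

(-27.14, 12.24)

Leg 1 (267°, 18 mi): east 18 sin 267° = -17.98, north 18 cos 267° = -0.94
Leg 2 (328°, 25 mi): east 25 sin 328° = -13.25, north 25 cos 328° = 21.20
Leg 3 (153°, 9 mi): east 9 sin 153° = 4.09, north 9 cos 153° = -8.02
Summing: -27.14 mi east, 12.24 mi north → (-27.14, 12.24).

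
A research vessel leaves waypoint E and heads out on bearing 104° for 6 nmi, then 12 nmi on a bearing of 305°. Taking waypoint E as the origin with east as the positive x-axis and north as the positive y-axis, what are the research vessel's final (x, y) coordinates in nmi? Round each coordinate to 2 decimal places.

(-4.01, 5.43)

Leg 1 (104°, 6 nmi): east 6 sin 104° = 5.82, north 6 cos 104° = -1.45
Leg 2 (305°, 12 nmi): east 12 sin 305° = -9.83, north 12 cos 305° = 6.88
Summing: -4.01 nmi east, 5.43 nmi north → (-4.01, 5.43).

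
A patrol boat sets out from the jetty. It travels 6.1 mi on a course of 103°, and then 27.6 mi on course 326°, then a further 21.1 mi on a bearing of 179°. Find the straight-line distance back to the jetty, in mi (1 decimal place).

Leg 1 (103°, 6.1 mi): east 6.1 sin 103° = 5.94, north 6.1 cos 103° = -1.37
Leg 2 (326°, 27.6 mi): east 27.6 sin 326° = -15.43, north 27.6 cos 326° = 22.88
Leg 3 (179°, 21.1 mi): east 21.1 sin 179° = 0.37, north 21.1 cos 179° = -21.10
Net: -9.12 east, 0.41 north. Distance = √((-9.12)² + (0.41)²) = 9.131 mi.

9.1 mi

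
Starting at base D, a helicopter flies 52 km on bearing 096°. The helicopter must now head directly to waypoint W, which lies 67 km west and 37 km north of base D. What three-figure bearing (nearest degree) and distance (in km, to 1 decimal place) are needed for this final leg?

Leg 1 (096°, 52 km): east 52 sin 96° = 51.72, north 52 cos 96° = -5.44
Current position: (51.72, -5.44). Target: (-67, 37). Remaining: Δeast = -118.72, Δnorth = 42.44.
Bearing = atan2(-118.72, 42.44) mod 360° = 289.67°; distance = √((-118.72)² + (42.44)²) = 126.072 km.

290°, 126.1 km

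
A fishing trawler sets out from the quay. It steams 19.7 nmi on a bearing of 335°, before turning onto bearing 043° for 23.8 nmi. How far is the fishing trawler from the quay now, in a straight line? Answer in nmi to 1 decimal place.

Leg 1 (335°, 19.7 nmi): east 19.7 sin 335° = -8.33, north 19.7 cos 335° = 17.85
Leg 2 (043°, 23.8 nmi): east 23.8 sin 43° = 16.23, north 23.8 cos 43° = 17.41
Net: 7.91 east, 35.26 north. Distance = √((7.91)² + (35.26)²) = 36.136 nmi.

36.1 nmi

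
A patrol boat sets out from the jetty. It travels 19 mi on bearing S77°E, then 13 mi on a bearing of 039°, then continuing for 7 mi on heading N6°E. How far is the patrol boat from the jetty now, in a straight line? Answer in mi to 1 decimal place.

Leg 1 (S77°E, 19 mi): east 19 sin 103° = 18.51, north 19 cos 103° = -4.27
Leg 2 (039°, 13 mi): east 13 sin 39° = 8.18, north 13 cos 39° = 10.10
Leg 3 (N6°E, 7 mi): east 7 sin 6° = 0.73, north 7 cos 6° = 6.96
Net: 27.43 east, 12.79 north. Distance = √((27.43)² + (12.79)²) = 30.262 mi.

30.3 mi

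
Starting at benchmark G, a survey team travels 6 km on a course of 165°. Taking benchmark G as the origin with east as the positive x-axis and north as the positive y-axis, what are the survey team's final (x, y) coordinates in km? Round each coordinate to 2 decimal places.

Leg 1 (165°, 6 km): east 6 sin 165° = 1.55, north 6 cos 165° = -5.80
Summing: 1.55 km east, -5.80 km north → (1.55, -5.80).

(1.55, -5.80)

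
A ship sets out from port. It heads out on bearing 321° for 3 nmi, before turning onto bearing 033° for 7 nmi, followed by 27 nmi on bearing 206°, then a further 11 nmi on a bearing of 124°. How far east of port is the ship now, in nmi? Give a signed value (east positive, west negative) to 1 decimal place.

-0.8 nmi

Leg 1 (321°, 3 nmi): east 3 sin 321° = -1.89, north 3 cos 321° = 2.33
Leg 2 (033°, 7 nmi): east 7 sin 33° = 3.81, north 7 cos 33° = 5.87
Leg 3 (206°, 27 nmi): east 27 sin 206° = -11.84, north 27 cos 206° = -24.27
Leg 4 (124°, 11 nmi): east 11 sin 124° = 9.12, north 11 cos 124° = -6.15
Net east component: -0.79 nmi.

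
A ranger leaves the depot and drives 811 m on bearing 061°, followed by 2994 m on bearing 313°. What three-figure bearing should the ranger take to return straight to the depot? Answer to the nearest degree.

Leg 1 (061°, 811 m): east 811 sin 61° = 709.32, north 811 cos 61° = 393.18
Leg 2 (313°, 2994 m): east 2994 sin 313° = -2189.67, north 2994 cos 313° = 2041.90
Net displacement: -1480.36 east, 2435.08 north. Direction back to start is (1480.36, -2435.08): bearing = atan2(1480.36, -2435.08) mod 360° = 148.70° ≈ 149°.

149°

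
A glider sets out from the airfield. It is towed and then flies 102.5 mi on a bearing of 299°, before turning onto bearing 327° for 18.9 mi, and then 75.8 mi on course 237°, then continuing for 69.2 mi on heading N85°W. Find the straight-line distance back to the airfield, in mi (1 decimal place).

Leg 1 (299°, 102.5 mi): east 102.5 sin 299° = -89.65, north 102.5 cos 299° = 49.69
Leg 2 (327°, 18.9 mi): east 18.9 sin 327° = -10.29, north 18.9 cos 327° = 15.85
Leg 3 (237°, 75.8 mi): east 75.8 sin 237° = -63.57, north 75.8 cos 237° = -41.28
Leg 4 (N85°W, 69.2 mi): east 69.2 sin 275° = -68.94, north 69.2 cos 275° = 6.03
Net: -232.45 east, 30.29 north. Distance = √((-232.45)² + (30.29)²) = 234.415 mi.

234.4 mi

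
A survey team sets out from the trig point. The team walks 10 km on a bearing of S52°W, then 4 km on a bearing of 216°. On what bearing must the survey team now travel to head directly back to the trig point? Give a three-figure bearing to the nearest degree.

047°

Leg 1 (S52°W, 10 km): east 10 sin 232° = -7.88, north 10 cos 232° = -6.16
Leg 2 (216°, 4 km): east 4 sin 216° = -2.35, north 4 cos 216° = -3.24
Net displacement: -10.23 east, -9.39 north. Direction back to start is (10.23, 9.39): bearing = atan2(10.23, 9.39) mod 360° = 47.45° ≈ 047°.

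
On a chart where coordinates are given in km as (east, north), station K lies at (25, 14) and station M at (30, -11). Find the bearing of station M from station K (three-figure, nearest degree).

169°

Δeast = 30 − 25 = 5.00; Δnorth = -11 − 14 = -25.00.
Bearing = atan2(Δeast, Δnorth) mod 360° = 168.69° ≈ 169°.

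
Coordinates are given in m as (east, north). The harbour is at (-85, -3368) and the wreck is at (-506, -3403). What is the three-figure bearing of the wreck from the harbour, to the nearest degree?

Δeast = -506 − -85 = -421.00; Δnorth = -3403 − -3368 = -35.00.
Bearing = atan2(Δeast, Δnorth) mod 360° = 265.25° ≈ 265°.

265°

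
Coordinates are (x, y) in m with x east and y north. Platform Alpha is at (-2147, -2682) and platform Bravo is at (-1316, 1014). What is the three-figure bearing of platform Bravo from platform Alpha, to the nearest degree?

013°

Δeast = -1316 − -2147 = 831.00; Δnorth = 1014 − -2682 = 3696.00.
Bearing = atan2(Δeast, Δnorth) mod 360° = 12.67° ≈ 013°.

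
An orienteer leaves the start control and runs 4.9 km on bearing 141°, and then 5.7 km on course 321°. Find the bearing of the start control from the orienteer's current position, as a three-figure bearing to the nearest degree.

Leg 1 (141°, 4.9 km): east 4.9 sin 141° = 3.08, north 4.9 cos 141° = -3.81
Leg 2 (321°, 5.7 km): east 5.7 sin 321° = -3.59, north 5.7 cos 321° = 4.43
Net displacement: -0.50 east, 0.62 north. Direction back to start is (0.50, -0.62): bearing = atan2(0.50, -0.62) mod 360° = 141.00° ≈ 141°.

141°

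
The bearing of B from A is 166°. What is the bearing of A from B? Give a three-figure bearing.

Back-bearing = 166° + 180° = 346°.

346°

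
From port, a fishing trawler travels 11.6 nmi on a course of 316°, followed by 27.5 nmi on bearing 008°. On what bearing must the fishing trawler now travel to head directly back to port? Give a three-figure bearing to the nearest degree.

Leg 1 (316°, 11.6 nmi): east 11.6 sin 316° = -8.06, north 11.6 cos 316° = 8.34
Leg 2 (008°, 27.5 nmi): east 27.5 sin 8° = 3.83, north 27.5 cos 8° = 27.23
Net displacement: -4.23 east, 35.58 north. Direction back to start is (4.23, -35.58): bearing = atan2(4.23, -35.58) mod 360° = 173.22° ≈ 173°.

173°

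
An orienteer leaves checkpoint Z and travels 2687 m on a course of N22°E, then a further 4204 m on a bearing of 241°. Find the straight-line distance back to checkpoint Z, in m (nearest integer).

2709 m

Leg 1 (N22°E, 2687 m): east 2687 sin 22° = 1006.57, north 2687 cos 22° = 2491.34
Leg 2 (241°, 4204 m): east 4204 sin 241° = -3676.90, north 4204 cos 241° = -2038.14
Net: -2670.33 east, 453.20 north. Distance = √((-2670.33)² + (453.20)²) = 2708.519 m.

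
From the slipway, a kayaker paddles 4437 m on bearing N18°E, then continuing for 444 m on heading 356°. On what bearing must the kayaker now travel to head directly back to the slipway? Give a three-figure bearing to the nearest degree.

Leg 1 (N18°E, 4437 m): east 4437 sin 18° = 1371.11, north 4437 cos 18° = 4219.84
Leg 2 (356°, 444 m): east 444 sin 356° = -30.97, north 444 cos 356° = 442.92
Net displacement: 1340.14 east, 4662.76 north. Direction back to start is (-1340.14, -4662.76): bearing = atan2(-1340.14, -4662.76) mod 360° = 196.04° ≈ 196°.

196°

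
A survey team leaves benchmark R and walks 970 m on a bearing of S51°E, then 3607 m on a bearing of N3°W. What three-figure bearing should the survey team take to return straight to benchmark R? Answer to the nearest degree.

191°

Leg 1 (S51°E, 970 m): east 970 sin 129° = 753.83, north 970 cos 129° = -610.44
Leg 2 (N3°W, 3607 m): east 3607 sin 357° = -188.78, north 3607 cos 357° = 3602.06
Net displacement: 565.06 east, 2991.62 north. Direction back to start is (-565.06, -2991.62): bearing = atan2(-565.06, -2991.62) mod 360° = 190.70° ≈ 191°.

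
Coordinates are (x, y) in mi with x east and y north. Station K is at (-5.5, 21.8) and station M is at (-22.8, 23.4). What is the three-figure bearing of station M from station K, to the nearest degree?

Δeast = -22.8 − -5.5 = -17.30; Δnorth = 23.4 − 21.8 = 1.60.
Bearing = atan2(Δeast, Δnorth) mod 360° = 275.28° ≈ 275°.

275°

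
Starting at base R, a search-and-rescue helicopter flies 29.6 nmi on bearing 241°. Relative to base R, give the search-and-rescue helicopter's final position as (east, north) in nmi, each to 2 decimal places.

Leg 1 (241°, 29.6 nmi): east 29.6 sin 241° = -25.89, north 29.6 cos 241° = -14.35
Summing: -25.89 nmi east, -14.35 nmi north → (-25.89, -14.35).

(-25.89, -14.35)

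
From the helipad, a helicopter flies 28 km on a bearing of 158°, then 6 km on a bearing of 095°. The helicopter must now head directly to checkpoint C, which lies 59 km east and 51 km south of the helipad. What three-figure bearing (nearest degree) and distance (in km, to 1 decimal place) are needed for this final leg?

Leg 1 (158°, 28 km): east 28 sin 158° = 10.49, north 28 cos 158° = -25.96
Leg 2 (095°, 6 km): east 6 sin 95° = 5.98, north 6 cos 95° = -0.52
Current position: (16.47, -26.48). Target: (59, -51). Remaining: Δeast = 42.53, Δnorth = -24.52.
Bearing = atan2(42.53, -24.52) mod 360° = 119.96°; distance = √((42.53)² + (-24.52)²) = 49.093 km.

120°, 49.1 km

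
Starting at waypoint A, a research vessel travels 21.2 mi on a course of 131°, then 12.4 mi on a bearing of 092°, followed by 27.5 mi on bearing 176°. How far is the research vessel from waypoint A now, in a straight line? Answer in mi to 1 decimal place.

Leg 1 (131°, 21.2 mi): east 21.2 sin 131° = 16.00, north 21.2 cos 131° = -13.91
Leg 2 (092°, 12.4 mi): east 12.4 sin 92° = 12.39, north 12.4 cos 92° = -0.43
Leg 3 (176°, 27.5 mi): east 27.5 sin 176° = 1.92, north 27.5 cos 176° = -27.43
Net: 30.31 east, -41.77 north. Distance = √((30.31)² + (-41.77)²) = 51.612 mi.

51.6 mi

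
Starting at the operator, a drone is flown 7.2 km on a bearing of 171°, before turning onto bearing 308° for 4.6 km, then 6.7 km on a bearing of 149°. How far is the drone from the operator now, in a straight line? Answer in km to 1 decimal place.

Leg 1 (171°, 7.2 km): east 7.2 sin 171° = 1.13, north 7.2 cos 171° = -7.11
Leg 2 (308°, 4.6 km): east 4.6 sin 308° = -3.62, north 4.6 cos 308° = 2.83
Leg 3 (149°, 6.7 km): east 6.7 sin 149° = 3.45, north 6.7 cos 149° = -5.74
Net: 0.95 east, -10.02 north. Distance = √((0.95)² + (-10.02)²) = 10.067 km.

10.1 km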